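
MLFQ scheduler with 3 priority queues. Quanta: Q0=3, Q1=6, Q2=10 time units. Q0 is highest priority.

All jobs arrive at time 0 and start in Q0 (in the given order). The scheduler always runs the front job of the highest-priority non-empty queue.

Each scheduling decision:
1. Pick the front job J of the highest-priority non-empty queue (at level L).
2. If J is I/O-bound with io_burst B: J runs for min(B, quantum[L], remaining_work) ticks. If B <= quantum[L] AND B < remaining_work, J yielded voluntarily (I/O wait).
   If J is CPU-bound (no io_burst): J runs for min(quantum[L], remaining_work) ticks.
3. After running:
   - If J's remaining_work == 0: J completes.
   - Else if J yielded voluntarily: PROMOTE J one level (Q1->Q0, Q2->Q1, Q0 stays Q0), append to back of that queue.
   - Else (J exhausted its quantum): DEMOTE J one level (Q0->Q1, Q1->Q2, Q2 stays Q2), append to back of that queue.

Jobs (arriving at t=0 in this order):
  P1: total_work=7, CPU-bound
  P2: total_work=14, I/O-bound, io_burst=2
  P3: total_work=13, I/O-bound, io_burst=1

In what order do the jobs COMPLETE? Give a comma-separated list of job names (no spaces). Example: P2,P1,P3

t=0-3: P1@Q0 runs 3, rem=4, quantum used, demote→Q1. Q0=[P2,P3] Q1=[P1] Q2=[]
t=3-5: P2@Q0 runs 2, rem=12, I/O yield, promote→Q0. Q0=[P3,P2] Q1=[P1] Q2=[]
t=5-6: P3@Q0 runs 1, rem=12, I/O yield, promote→Q0. Q0=[P2,P3] Q1=[P1] Q2=[]
t=6-8: P2@Q0 runs 2, rem=10, I/O yield, promote→Q0. Q0=[P3,P2] Q1=[P1] Q2=[]
t=8-9: P3@Q0 runs 1, rem=11, I/O yield, promote→Q0. Q0=[P2,P3] Q1=[P1] Q2=[]
t=9-11: P2@Q0 runs 2, rem=8, I/O yield, promote→Q0. Q0=[P3,P2] Q1=[P1] Q2=[]
t=11-12: P3@Q0 runs 1, rem=10, I/O yield, promote→Q0. Q0=[P2,P3] Q1=[P1] Q2=[]
t=12-14: P2@Q0 runs 2, rem=6, I/O yield, promote→Q0. Q0=[P3,P2] Q1=[P1] Q2=[]
t=14-15: P3@Q0 runs 1, rem=9, I/O yield, promote→Q0. Q0=[P2,P3] Q1=[P1] Q2=[]
t=15-17: P2@Q0 runs 2, rem=4, I/O yield, promote→Q0. Q0=[P3,P2] Q1=[P1] Q2=[]
t=17-18: P3@Q0 runs 1, rem=8, I/O yield, promote→Q0. Q0=[P2,P3] Q1=[P1] Q2=[]
t=18-20: P2@Q0 runs 2, rem=2, I/O yield, promote→Q0. Q0=[P3,P2] Q1=[P1] Q2=[]
t=20-21: P3@Q0 runs 1, rem=7, I/O yield, promote→Q0. Q0=[P2,P3] Q1=[P1] Q2=[]
t=21-23: P2@Q0 runs 2, rem=0, completes. Q0=[P3] Q1=[P1] Q2=[]
t=23-24: P3@Q0 runs 1, rem=6, I/O yield, promote→Q0. Q0=[P3] Q1=[P1] Q2=[]
t=24-25: P3@Q0 runs 1, rem=5, I/O yield, promote→Q0. Q0=[P3] Q1=[P1] Q2=[]
t=25-26: P3@Q0 runs 1, rem=4, I/O yield, promote→Q0. Q0=[P3] Q1=[P1] Q2=[]
t=26-27: P3@Q0 runs 1, rem=3, I/O yield, promote→Q0. Q0=[P3] Q1=[P1] Q2=[]
t=27-28: P3@Q0 runs 1, rem=2, I/O yield, promote→Q0. Q0=[P3] Q1=[P1] Q2=[]
t=28-29: P3@Q0 runs 1, rem=1, I/O yield, promote→Q0. Q0=[P3] Q1=[P1] Q2=[]
t=29-30: P3@Q0 runs 1, rem=0, completes. Q0=[] Q1=[P1] Q2=[]
t=30-34: P1@Q1 runs 4, rem=0, completes. Q0=[] Q1=[] Q2=[]

Answer: P2,P3,P1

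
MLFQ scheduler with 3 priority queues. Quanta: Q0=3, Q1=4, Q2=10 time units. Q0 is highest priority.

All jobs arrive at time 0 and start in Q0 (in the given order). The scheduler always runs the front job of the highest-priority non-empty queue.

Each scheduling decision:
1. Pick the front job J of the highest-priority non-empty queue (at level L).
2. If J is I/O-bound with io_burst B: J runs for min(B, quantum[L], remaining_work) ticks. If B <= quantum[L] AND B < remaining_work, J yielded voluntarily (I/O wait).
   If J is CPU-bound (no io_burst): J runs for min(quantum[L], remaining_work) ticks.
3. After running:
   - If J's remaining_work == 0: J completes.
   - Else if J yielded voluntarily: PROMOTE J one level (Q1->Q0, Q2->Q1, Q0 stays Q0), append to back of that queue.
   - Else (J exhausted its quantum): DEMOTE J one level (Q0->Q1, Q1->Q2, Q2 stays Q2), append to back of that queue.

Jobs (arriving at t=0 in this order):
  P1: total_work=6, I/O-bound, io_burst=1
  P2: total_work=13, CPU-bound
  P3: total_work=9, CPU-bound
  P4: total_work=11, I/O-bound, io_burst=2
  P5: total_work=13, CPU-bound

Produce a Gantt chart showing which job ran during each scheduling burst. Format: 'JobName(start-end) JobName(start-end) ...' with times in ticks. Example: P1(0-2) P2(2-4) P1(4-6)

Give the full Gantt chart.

Answer: P1(0-1) P2(1-4) P3(4-7) P4(7-9) P5(9-12) P1(12-13) P4(13-15) P1(15-16) P4(16-18) P1(18-19) P4(19-21) P1(21-22) P4(22-24) P1(24-25) P4(25-26) P2(26-30) P3(30-34) P5(34-38) P2(38-44) P3(44-46) P5(46-52)

Derivation:
t=0-1: P1@Q0 runs 1, rem=5, I/O yield, promote→Q0. Q0=[P2,P3,P4,P5,P1] Q1=[] Q2=[]
t=1-4: P2@Q0 runs 3, rem=10, quantum used, demote→Q1. Q0=[P3,P4,P5,P1] Q1=[P2] Q2=[]
t=4-7: P3@Q0 runs 3, rem=6, quantum used, demote→Q1. Q0=[P4,P5,P1] Q1=[P2,P3] Q2=[]
t=7-9: P4@Q0 runs 2, rem=9, I/O yield, promote→Q0. Q0=[P5,P1,P4] Q1=[P2,P3] Q2=[]
t=9-12: P5@Q0 runs 3, rem=10, quantum used, demote→Q1. Q0=[P1,P4] Q1=[P2,P3,P5] Q2=[]
t=12-13: P1@Q0 runs 1, rem=4, I/O yield, promote→Q0. Q0=[P4,P1] Q1=[P2,P3,P5] Q2=[]
t=13-15: P4@Q0 runs 2, rem=7, I/O yield, promote→Q0. Q0=[P1,P4] Q1=[P2,P3,P5] Q2=[]
t=15-16: P1@Q0 runs 1, rem=3, I/O yield, promote→Q0. Q0=[P4,P1] Q1=[P2,P3,P5] Q2=[]
t=16-18: P4@Q0 runs 2, rem=5, I/O yield, promote→Q0. Q0=[P1,P4] Q1=[P2,P3,P5] Q2=[]
t=18-19: P1@Q0 runs 1, rem=2, I/O yield, promote→Q0. Q0=[P4,P1] Q1=[P2,P3,P5] Q2=[]
t=19-21: P4@Q0 runs 2, rem=3, I/O yield, promote→Q0. Q0=[P1,P4] Q1=[P2,P3,P5] Q2=[]
t=21-22: P1@Q0 runs 1, rem=1, I/O yield, promote→Q0. Q0=[P4,P1] Q1=[P2,P3,P5] Q2=[]
t=22-24: P4@Q0 runs 2, rem=1, I/O yield, promote→Q0. Q0=[P1,P4] Q1=[P2,P3,P5] Q2=[]
t=24-25: P1@Q0 runs 1, rem=0, completes. Q0=[P4] Q1=[P2,P3,P5] Q2=[]
t=25-26: P4@Q0 runs 1, rem=0, completes. Q0=[] Q1=[P2,P3,P5] Q2=[]
t=26-30: P2@Q1 runs 4, rem=6, quantum used, demote→Q2. Q0=[] Q1=[P3,P5] Q2=[P2]
t=30-34: P3@Q1 runs 4, rem=2, quantum used, demote→Q2. Q0=[] Q1=[P5] Q2=[P2,P3]
t=34-38: P5@Q1 runs 4, rem=6, quantum used, demote→Q2. Q0=[] Q1=[] Q2=[P2,P3,P5]
t=38-44: P2@Q2 runs 6, rem=0, completes. Q0=[] Q1=[] Q2=[P3,P5]
t=44-46: P3@Q2 runs 2, rem=0, completes. Q0=[] Q1=[] Q2=[P5]
t=46-52: P5@Q2 runs 6, rem=0, completes. Q0=[] Q1=[] Q2=[]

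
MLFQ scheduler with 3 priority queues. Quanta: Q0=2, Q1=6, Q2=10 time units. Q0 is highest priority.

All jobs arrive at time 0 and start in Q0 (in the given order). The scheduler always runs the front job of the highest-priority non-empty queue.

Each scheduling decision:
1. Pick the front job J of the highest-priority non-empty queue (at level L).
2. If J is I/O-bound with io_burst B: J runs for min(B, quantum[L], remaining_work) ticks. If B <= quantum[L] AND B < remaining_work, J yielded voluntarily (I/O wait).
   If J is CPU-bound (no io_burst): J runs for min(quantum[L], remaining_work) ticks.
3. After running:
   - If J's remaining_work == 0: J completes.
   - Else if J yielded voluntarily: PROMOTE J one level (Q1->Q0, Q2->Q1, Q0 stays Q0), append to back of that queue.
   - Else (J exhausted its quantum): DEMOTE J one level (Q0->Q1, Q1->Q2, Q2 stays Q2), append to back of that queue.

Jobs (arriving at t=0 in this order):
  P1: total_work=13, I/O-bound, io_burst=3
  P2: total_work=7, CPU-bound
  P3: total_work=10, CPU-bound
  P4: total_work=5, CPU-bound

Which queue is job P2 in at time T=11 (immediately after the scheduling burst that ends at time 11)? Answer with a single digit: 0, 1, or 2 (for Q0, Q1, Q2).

t=0-2: P1@Q0 runs 2, rem=11, quantum used, demote→Q1. Q0=[P2,P3,P4] Q1=[P1] Q2=[]
t=2-4: P2@Q0 runs 2, rem=5, quantum used, demote→Q1. Q0=[P3,P4] Q1=[P1,P2] Q2=[]
t=4-6: P3@Q0 runs 2, rem=8, quantum used, demote→Q1. Q0=[P4] Q1=[P1,P2,P3] Q2=[]
t=6-8: P4@Q0 runs 2, rem=3, quantum used, demote→Q1. Q0=[] Q1=[P1,P2,P3,P4] Q2=[]
t=8-11: P1@Q1 runs 3, rem=8, I/O yield, promote→Q0. Q0=[P1] Q1=[P2,P3,P4] Q2=[]
t=11-13: P1@Q0 runs 2, rem=6, quantum used, demote→Q1. Q0=[] Q1=[P2,P3,P4,P1] Q2=[]
t=13-18: P2@Q1 runs 5, rem=0, completes. Q0=[] Q1=[P3,P4,P1] Q2=[]
t=18-24: P3@Q1 runs 6, rem=2, quantum used, demote→Q2. Q0=[] Q1=[P4,P1] Q2=[P3]
t=24-27: P4@Q1 runs 3, rem=0, completes. Q0=[] Q1=[P1] Q2=[P3]
t=27-30: P1@Q1 runs 3, rem=3, I/O yield, promote→Q0. Q0=[P1] Q1=[] Q2=[P3]
t=30-32: P1@Q0 runs 2, rem=1, quantum used, demote→Q1. Q0=[] Q1=[P1] Q2=[P3]
t=32-33: P1@Q1 runs 1, rem=0, completes. Q0=[] Q1=[] Q2=[P3]
t=33-35: P3@Q2 runs 2, rem=0, completes. Q0=[] Q1=[] Q2=[]

Answer: 1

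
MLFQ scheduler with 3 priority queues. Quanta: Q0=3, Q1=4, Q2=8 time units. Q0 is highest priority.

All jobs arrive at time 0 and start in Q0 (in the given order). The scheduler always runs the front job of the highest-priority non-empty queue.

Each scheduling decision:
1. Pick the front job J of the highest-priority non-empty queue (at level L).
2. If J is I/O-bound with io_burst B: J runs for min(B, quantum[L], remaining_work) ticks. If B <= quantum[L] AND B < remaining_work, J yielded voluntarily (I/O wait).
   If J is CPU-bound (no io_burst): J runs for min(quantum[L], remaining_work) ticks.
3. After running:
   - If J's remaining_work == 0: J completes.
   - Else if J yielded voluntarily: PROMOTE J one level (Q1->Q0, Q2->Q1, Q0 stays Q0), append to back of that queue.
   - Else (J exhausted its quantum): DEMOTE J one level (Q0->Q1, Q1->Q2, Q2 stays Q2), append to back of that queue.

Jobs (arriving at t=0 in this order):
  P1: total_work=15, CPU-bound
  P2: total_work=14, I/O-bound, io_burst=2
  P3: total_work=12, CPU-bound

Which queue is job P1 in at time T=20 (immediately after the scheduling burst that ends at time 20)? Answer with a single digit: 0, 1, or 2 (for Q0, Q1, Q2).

t=0-3: P1@Q0 runs 3, rem=12, quantum used, demote→Q1. Q0=[P2,P3] Q1=[P1] Q2=[]
t=3-5: P2@Q0 runs 2, rem=12, I/O yield, promote→Q0. Q0=[P3,P2] Q1=[P1] Q2=[]
t=5-8: P3@Q0 runs 3, rem=9, quantum used, demote→Q1. Q0=[P2] Q1=[P1,P3] Q2=[]
t=8-10: P2@Q0 runs 2, rem=10, I/O yield, promote→Q0. Q0=[P2] Q1=[P1,P3] Q2=[]
t=10-12: P2@Q0 runs 2, rem=8, I/O yield, promote→Q0. Q0=[P2] Q1=[P1,P3] Q2=[]
t=12-14: P2@Q0 runs 2, rem=6, I/O yield, promote→Q0. Q0=[P2] Q1=[P1,P3] Q2=[]
t=14-16: P2@Q0 runs 2, rem=4, I/O yield, promote→Q0. Q0=[P2] Q1=[P1,P3] Q2=[]
t=16-18: P2@Q0 runs 2, rem=2, I/O yield, promote→Q0. Q0=[P2] Q1=[P1,P3] Q2=[]
t=18-20: P2@Q0 runs 2, rem=0, completes. Q0=[] Q1=[P1,P3] Q2=[]
t=20-24: P1@Q1 runs 4, rem=8, quantum used, demote→Q2. Q0=[] Q1=[P3] Q2=[P1]
t=24-28: P3@Q1 runs 4, rem=5, quantum used, demote→Q2. Q0=[] Q1=[] Q2=[P1,P3]
t=28-36: P1@Q2 runs 8, rem=0, completes. Q0=[] Q1=[] Q2=[P3]
t=36-41: P3@Q2 runs 5, rem=0, completes. Q0=[] Q1=[] Q2=[]

Answer: 1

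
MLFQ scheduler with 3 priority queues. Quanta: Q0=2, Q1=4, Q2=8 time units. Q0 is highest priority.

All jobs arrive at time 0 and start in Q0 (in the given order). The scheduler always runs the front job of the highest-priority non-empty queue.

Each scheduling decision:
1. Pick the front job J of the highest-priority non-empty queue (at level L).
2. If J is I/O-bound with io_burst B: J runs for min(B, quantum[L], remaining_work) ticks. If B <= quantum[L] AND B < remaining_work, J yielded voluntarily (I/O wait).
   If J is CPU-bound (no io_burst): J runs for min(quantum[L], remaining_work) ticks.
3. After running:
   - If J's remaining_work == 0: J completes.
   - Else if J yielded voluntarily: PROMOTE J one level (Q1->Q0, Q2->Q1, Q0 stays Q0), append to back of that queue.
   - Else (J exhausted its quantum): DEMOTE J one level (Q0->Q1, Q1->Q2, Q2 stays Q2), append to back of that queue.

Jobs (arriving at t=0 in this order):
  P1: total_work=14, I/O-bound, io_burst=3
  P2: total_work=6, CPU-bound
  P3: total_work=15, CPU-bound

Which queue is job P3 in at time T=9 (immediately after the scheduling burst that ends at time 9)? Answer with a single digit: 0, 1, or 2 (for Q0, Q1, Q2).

Answer: 1

Derivation:
t=0-2: P1@Q0 runs 2, rem=12, quantum used, demote→Q1. Q0=[P2,P3] Q1=[P1] Q2=[]
t=2-4: P2@Q0 runs 2, rem=4, quantum used, demote→Q1. Q0=[P3] Q1=[P1,P2] Q2=[]
t=4-6: P3@Q0 runs 2, rem=13, quantum used, demote→Q1. Q0=[] Q1=[P1,P2,P3] Q2=[]
t=6-9: P1@Q1 runs 3, rem=9, I/O yield, promote→Q0. Q0=[P1] Q1=[P2,P3] Q2=[]
t=9-11: P1@Q0 runs 2, rem=7, quantum used, demote→Q1. Q0=[] Q1=[P2,P3,P1] Q2=[]
t=11-15: P2@Q1 runs 4, rem=0, completes. Q0=[] Q1=[P3,P1] Q2=[]
t=15-19: P3@Q1 runs 4, rem=9, quantum used, demote→Q2. Q0=[] Q1=[P1] Q2=[P3]
t=19-22: P1@Q1 runs 3, rem=4, I/O yield, promote→Q0. Q0=[P1] Q1=[] Q2=[P3]
t=22-24: P1@Q0 runs 2, rem=2, quantum used, demote→Q1. Q0=[] Q1=[P1] Q2=[P3]
t=24-26: P1@Q1 runs 2, rem=0, completes. Q0=[] Q1=[] Q2=[P3]
t=26-34: P3@Q2 runs 8, rem=1, quantum used, demote→Q2. Q0=[] Q1=[] Q2=[P3]
t=34-35: P3@Q2 runs 1, rem=0, completes. Q0=[] Q1=[] Q2=[]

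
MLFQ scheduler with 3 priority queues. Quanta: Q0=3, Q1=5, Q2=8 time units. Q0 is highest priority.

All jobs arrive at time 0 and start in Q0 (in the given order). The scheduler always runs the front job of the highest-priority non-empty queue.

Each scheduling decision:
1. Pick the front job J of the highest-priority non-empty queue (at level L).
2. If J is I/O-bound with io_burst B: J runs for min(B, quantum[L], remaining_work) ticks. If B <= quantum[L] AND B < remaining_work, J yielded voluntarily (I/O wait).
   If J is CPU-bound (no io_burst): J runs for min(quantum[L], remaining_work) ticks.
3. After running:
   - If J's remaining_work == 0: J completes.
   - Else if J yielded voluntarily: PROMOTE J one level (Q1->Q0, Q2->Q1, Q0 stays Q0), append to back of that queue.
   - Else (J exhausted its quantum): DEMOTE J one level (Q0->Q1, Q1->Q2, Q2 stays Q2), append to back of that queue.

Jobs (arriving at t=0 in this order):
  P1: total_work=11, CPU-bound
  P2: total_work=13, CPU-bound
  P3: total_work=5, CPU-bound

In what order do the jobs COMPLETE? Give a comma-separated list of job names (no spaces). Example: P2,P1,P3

t=0-3: P1@Q0 runs 3, rem=8, quantum used, demote→Q1. Q0=[P2,P3] Q1=[P1] Q2=[]
t=3-6: P2@Q0 runs 3, rem=10, quantum used, demote→Q1. Q0=[P3] Q1=[P1,P2] Q2=[]
t=6-9: P3@Q0 runs 3, rem=2, quantum used, demote→Q1. Q0=[] Q1=[P1,P2,P3] Q2=[]
t=9-14: P1@Q1 runs 5, rem=3, quantum used, demote→Q2. Q0=[] Q1=[P2,P3] Q2=[P1]
t=14-19: P2@Q1 runs 5, rem=5, quantum used, demote→Q2. Q0=[] Q1=[P3] Q2=[P1,P2]
t=19-21: P3@Q1 runs 2, rem=0, completes. Q0=[] Q1=[] Q2=[P1,P2]
t=21-24: P1@Q2 runs 3, rem=0, completes. Q0=[] Q1=[] Q2=[P2]
t=24-29: P2@Q2 runs 5, rem=0, completes. Q0=[] Q1=[] Q2=[]

Answer: P3,P1,P2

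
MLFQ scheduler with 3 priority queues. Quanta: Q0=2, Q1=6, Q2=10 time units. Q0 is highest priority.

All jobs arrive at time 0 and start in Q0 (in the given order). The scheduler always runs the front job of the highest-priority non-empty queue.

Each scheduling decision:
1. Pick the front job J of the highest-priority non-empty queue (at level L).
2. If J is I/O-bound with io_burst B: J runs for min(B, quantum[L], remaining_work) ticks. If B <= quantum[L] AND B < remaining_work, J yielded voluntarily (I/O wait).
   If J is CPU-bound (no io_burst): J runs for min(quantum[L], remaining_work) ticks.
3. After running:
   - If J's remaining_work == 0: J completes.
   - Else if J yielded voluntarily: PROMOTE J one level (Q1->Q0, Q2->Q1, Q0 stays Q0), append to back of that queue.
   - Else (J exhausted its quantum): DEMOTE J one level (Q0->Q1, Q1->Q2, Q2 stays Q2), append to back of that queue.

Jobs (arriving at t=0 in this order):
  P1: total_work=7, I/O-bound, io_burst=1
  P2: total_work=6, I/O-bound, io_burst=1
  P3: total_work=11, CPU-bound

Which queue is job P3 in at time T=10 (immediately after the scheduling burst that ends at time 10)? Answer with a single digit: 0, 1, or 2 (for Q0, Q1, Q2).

t=0-1: P1@Q0 runs 1, rem=6, I/O yield, promote→Q0. Q0=[P2,P3,P1] Q1=[] Q2=[]
t=1-2: P2@Q0 runs 1, rem=5, I/O yield, promote→Q0. Q0=[P3,P1,P2] Q1=[] Q2=[]
t=2-4: P3@Q0 runs 2, rem=9, quantum used, demote→Q1. Q0=[P1,P2] Q1=[P3] Q2=[]
t=4-5: P1@Q0 runs 1, rem=5, I/O yield, promote→Q0. Q0=[P2,P1] Q1=[P3] Q2=[]
t=5-6: P2@Q0 runs 1, rem=4, I/O yield, promote→Q0. Q0=[P1,P2] Q1=[P3] Q2=[]
t=6-7: P1@Q0 runs 1, rem=4, I/O yield, promote→Q0. Q0=[P2,P1] Q1=[P3] Q2=[]
t=7-8: P2@Q0 runs 1, rem=3, I/O yield, promote→Q0. Q0=[P1,P2] Q1=[P3] Q2=[]
t=8-9: P1@Q0 runs 1, rem=3, I/O yield, promote→Q0. Q0=[P2,P1] Q1=[P3] Q2=[]
t=9-10: P2@Q0 runs 1, rem=2, I/O yield, promote→Q0. Q0=[P1,P2] Q1=[P3] Q2=[]
t=10-11: P1@Q0 runs 1, rem=2, I/O yield, promote→Q0. Q0=[P2,P1] Q1=[P3] Q2=[]
t=11-12: P2@Q0 runs 1, rem=1, I/O yield, promote→Q0. Q0=[P1,P2] Q1=[P3] Q2=[]
t=12-13: P1@Q0 runs 1, rem=1, I/O yield, promote→Q0. Q0=[P2,P1] Q1=[P3] Q2=[]
t=13-14: P2@Q0 runs 1, rem=0, completes. Q0=[P1] Q1=[P3] Q2=[]
t=14-15: P1@Q0 runs 1, rem=0, completes. Q0=[] Q1=[P3] Q2=[]
t=15-21: P3@Q1 runs 6, rem=3, quantum used, demote→Q2. Q0=[] Q1=[] Q2=[P3]
t=21-24: P3@Q2 runs 3, rem=0, completes. Q0=[] Q1=[] Q2=[]

Answer: 1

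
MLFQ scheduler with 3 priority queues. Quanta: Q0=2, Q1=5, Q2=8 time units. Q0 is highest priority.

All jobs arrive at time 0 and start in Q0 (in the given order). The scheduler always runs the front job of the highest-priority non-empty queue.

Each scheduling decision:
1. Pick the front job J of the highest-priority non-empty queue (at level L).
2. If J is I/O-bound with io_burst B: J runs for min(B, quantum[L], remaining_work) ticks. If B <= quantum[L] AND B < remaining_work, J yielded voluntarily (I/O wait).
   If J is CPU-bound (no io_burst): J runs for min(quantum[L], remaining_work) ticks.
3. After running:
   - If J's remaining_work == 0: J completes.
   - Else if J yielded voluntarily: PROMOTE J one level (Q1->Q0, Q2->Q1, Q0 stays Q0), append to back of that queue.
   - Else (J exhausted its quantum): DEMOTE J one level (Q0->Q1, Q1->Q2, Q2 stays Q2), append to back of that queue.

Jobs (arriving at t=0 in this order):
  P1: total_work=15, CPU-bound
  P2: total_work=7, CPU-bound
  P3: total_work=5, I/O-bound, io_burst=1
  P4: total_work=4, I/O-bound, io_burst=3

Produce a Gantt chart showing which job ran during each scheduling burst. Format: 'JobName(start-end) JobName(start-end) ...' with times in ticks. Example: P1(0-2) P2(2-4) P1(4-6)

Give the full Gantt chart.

Answer: P1(0-2) P2(2-4) P3(4-5) P4(5-7) P3(7-8) P3(8-9) P3(9-10) P3(10-11) P1(11-16) P2(16-21) P4(21-23) P1(23-31)

Derivation:
t=0-2: P1@Q0 runs 2, rem=13, quantum used, demote→Q1. Q0=[P2,P3,P4] Q1=[P1] Q2=[]
t=2-4: P2@Q0 runs 2, rem=5, quantum used, demote→Q1. Q0=[P3,P4] Q1=[P1,P2] Q2=[]
t=4-5: P3@Q0 runs 1, rem=4, I/O yield, promote→Q0. Q0=[P4,P3] Q1=[P1,P2] Q2=[]
t=5-7: P4@Q0 runs 2, rem=2, quantum used, demote→Q1. Q0=[P3] Q1=[P1,P2,P4] Q2=[]
t=7-8: P3@Q0 runs 1, rem=3, I/O yield, promote→Q0. Q0=[P3] Q1=[P1,P2,P4] Q2=[]
t=8-9: P3@Q0 runs 1, rem=2, I/O yield, promote→Q0. Q0=[P3] Q1=[P1,P2,P4] Q2=[]
t=9-10: P3@Q0 runs 1, rem=1, I/O yield, promote→Q0. Q0=[P3] Q1=[P1,P2,P4] Q2=[]
t=10-11: P3@Q0 runs 1, rem=0, completes. Q0=[] Q1=[P1,P2,P4] Q2=[]
t=11-16: P1@Q1 runs 5, rem=8, quantum used, demote→Q2. Q0=[] Q1=[P2,P4] Q2=[P1]
t=16-21: P2@Q1 runs 5, rem=0, completes. Q0=[] Q1=[P4] Q2=[P1]
t=21-23: P4@Q1 runs 2, rem=0, completes. Q0=[] Q1=[] Q2=[P1]
t=23-31: P1@Q2 runs 8, rem=0, completes. Q0=[] Q1=[] Q2=[]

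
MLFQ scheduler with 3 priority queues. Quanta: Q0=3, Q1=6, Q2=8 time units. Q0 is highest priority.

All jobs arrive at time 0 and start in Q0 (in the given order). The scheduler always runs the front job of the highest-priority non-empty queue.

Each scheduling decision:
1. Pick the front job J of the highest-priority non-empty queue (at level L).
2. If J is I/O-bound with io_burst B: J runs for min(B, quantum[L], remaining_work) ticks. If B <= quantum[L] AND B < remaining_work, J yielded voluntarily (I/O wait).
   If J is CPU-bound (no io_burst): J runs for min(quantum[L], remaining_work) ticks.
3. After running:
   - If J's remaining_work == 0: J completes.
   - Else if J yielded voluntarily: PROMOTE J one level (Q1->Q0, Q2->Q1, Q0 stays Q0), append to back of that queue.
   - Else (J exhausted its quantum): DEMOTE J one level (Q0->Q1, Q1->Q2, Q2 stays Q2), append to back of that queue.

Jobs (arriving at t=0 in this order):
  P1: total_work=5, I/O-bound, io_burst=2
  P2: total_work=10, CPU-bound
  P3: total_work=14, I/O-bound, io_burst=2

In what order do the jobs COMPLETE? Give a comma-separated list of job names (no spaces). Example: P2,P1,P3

Answer: P1,P3,P2

Derivation:
t=0-2: P1@Q0 runs 2, rem=3, I/O yield, promote→Q0. Q0=[P2,P3,P1] Q1=[] Q2=[]
t=2-5: P2@Q0 runs 3, rem=7, quantum used, demote→Q1. Q0=[P3,P1] Q1=[P2] Q2=[]
t=5-7: P3@Q0 runs 2, rem=12, I/O yield, promote→Q0. Q0=[P1,P3] Q1=[P2] Q2=[]
t=7-9: P1@Q0 runs 2, rem=1, I/O yield, promote→Q0. Q0=[P3,P1] Q1=[P2] Q2=[]
t=9-11: P3@Q0 runs 2, rem=10, I/O yield, promote→Q0. Q0=[P1,P3] Q1=[P2] Q2=[]
t=11-12: P1@Q0 runs 1, rem=0, completes. Q0=[P3] Q1=[P2] Q2=[]
t=12-14: P3@Q0 runs 2, rem=8, I/O yield, promote→Q0. Q0=[P3] Q1=[P2] Q2=[]
t=14-16: P3@Q0 runs 2, rem=6, I/O yield, promote→Q0. Q0=[P3] Q1=[P2] Q2=[]
t=16-18: P3@Q0 runs 2, rem=4, I/O yield, promote→Q0. Q0=[P3] Q1=[P2] Q2=[]
t=18-20: P3@Q0 runs 2, rem=2, I/O yield, promote→Q0. Q0=[P3] Q1=[P2] Q2=[]
t=20-22: P3@Q0 runs 2, rem=0, completes. Q0=[] Q1=[P2] Q2=[]
t=22-28: P2@Q1 runs 6, rem=1, quantum used, demote→Q2. Q0=[] Q1=[] Q2=[P2]
t=28-29: P2@Q2 runs 1, rem=0, completes. Q0=[] Q1=[] Q2=[]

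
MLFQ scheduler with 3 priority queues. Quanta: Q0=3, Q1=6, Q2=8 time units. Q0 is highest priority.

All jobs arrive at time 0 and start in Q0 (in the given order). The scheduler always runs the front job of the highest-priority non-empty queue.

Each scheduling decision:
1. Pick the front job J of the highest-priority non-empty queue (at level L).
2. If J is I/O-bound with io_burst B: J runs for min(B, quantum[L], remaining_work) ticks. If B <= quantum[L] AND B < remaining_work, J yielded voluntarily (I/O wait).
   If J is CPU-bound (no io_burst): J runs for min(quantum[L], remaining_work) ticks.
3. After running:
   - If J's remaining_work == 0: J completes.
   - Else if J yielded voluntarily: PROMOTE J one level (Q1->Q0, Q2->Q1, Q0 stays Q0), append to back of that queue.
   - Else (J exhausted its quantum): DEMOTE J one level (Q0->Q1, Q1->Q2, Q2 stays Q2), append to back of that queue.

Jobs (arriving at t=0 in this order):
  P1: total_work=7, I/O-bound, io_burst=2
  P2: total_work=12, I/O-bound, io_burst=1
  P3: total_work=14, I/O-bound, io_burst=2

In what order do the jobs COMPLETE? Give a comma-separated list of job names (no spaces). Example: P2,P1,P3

t=0-2: P1@Q0 runs 2, rem=5, I/O yield, promote→Q0. Q0=[P2,P3,P1] Q1=[] Q2=[]
t=2-3: P2@Q0 runs 1, rem=11, I/O yield, promote→Q0. Q0=[P3,P1,P2] Q1=[] Q2=[]
t=3-5: P3@Q0 runs 2, rem=12, I/O yield, promote→Q0. Q0=[P1,P2,P3] Q1=[] Q2=[]
t=5-7: P1@Q0 runs 2, rem=3, I/O yield, promote→Q0. Q0=[P2,P3,P1] Q1=[] Q2=[]
t=7-8: P2@Q0 runs 1, rem=10, I/O yield, promote→Q0. Q0=[P3,P1,P2] Q1=[] Q2=[]
t=8-10: P3@Q0 runs 2, rem=10, I/O yield, promote→Q0. Q0=[P1,P2,P3] Q1=[] Q2=[]
t=10-12: P1@Q0 runs 2, rem=1, I/O yield, promote→Q0. Q0=[P2,P3,P1] Q1=[] Q2=[]
t=12-13: P2@Q0 runs 1, rem=9, I/O yield, promote→Q0. Q0=[P3,P1,P2] Q1=[] Q2=[]
t=13-15: P3@Q0 runs 2, rem=8, I/O yield, promote→Q0. Q0=[P1,P2,P3] Q1=[] Q2=[]
t=15-16: P1@Q0 runs 1, rem=0, completes. Q0=[P2,P3] Q1=[] Q2=[]
t=16-17: P2@Q0 runs 1, rem=8, I/O yield, promote→Q0. Q0=[P3,P2] Q1=[] Q2=[]
t=17-19: P3@Q0 runs 2, rem=6, I/O yield, promote→Q0. Q0=[P2,P3] Q1=[] Q2=[]
t=19-20: P2@Q0 runs 1, rem=7, I/O yield, promote→Q0. Q0=[P3,P2] Q1=[] Q2=[]
t=20-22: P3@Q0 runs 2, rem=4, I/O yield, promote→Q0. Q0=[P2,P3] Q1=[] Q2=[]
t=22-23: P2@Q0 runs 1, rem=6, I/O yield, promote→Q0. Q0=[P3,P2] Q1=[] Q2=[]
t=23-25: P3@Q0 runs 2, rem=2, I/O yield, promote→Q0. Q0=[P2,P3] Q1=[] Q2=[]
t=25-26: P2@Q0 runs 1, rem=5, I/O yield, promote→Q0. Q0=[P3,P2] Q1=[] Q2=[]
t=26-28: P3@Q0 runs 2, rem=0, completes. Q0=[P2] Q1=[] Q2=[]
t=28-29: P2@Q0 runs 1, rem=4, I/O yield, promote→Q0. Q0=[P2] Q1=[] Q2=[]
t=29-30: P2@Q0 runs 1, rem=3, I/O yield, promote→Q0. Q0=[P2] Q1=[] Q2=[]
t=30-31: P2@Q0 runs 1, rem=2, I/O yield, promote→Q0. Q0=[P2] Q1=[] Q2=[]
t=31-32: P2@Q0 runs 1, rem=1, I/O yield, promote→Q0. Q0=[P2] Q1=[] Q2=[]
t=32-33: P2@Q0 runs 1, rem=0, completes. Q0=[] Q1=[] Q2=[]

Answer: P1,P3,P2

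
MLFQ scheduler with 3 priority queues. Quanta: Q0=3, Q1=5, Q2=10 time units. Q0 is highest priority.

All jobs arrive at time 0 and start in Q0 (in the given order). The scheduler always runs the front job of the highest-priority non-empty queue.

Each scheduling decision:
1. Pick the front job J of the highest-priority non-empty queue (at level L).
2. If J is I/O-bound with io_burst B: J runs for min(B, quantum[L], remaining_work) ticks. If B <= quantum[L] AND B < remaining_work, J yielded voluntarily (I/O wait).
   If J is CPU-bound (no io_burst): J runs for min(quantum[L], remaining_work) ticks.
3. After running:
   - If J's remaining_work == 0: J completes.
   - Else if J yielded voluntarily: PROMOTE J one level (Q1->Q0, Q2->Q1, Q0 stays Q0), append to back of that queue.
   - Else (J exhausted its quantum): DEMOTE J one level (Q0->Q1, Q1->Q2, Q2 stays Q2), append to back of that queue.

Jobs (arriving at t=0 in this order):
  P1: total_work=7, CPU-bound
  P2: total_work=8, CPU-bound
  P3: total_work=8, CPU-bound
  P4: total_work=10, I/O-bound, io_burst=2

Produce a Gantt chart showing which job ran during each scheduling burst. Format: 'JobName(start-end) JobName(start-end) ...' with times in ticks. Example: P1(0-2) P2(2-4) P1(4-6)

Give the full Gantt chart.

Answer: P1(0-3) P2(3-6) P3(6-9) P4(9-11) P4(11-13) P4(13-15) P4(15-17) P4(17-19) P1(19-23) P2(23-28) P3(28-33)

Derivation:
t=0-3: P1@Q0 runs 3, rem=4, quantum used, demote→Q1. Q0=[P2,P3,P4] Q1=[P1] Q2=[]
t=3-6: P2@Q0 runs 3, rem=5, quantum used, demote→Q1. Q0=[P3,P4] Q1=[P1,P2] Q2=[]
t=6-9: P3@Q0 runs 3, rem=5, quantum used, demote→Q1. Q0=[P4] Q1=[P1,P2,P3] Q2=[]
t=9-11: P4@Q0 runs 2, rem=8, I/O yield, promote→Q0. Q0=[P4] Q1=[P1,P2,P3] Q2=[]
t=11-13: P4@Q0 runs 2, rem=6, I/O yield, promote→Q0. Q0=[P4] Q1=[P1,P2,P3] Q2=[]
t=13-15: P4@Q0 runs 2, rem=4, I/O yield, promote→Q0. Q0=[P4] Q1=[P1,P2,P3] Q2=[]
t=15-17: P4@Q0 runs 2, rem=2, I/O yield, promote→Q0. Q0=[P4] Q1=[P1,P2,P3] Q2=[]
t=17-19: P4@Q0 runs 2, rem=0, completes. Q0=[] Q1=[P1,P2,P3] Q2=[]
t=19-23: P1@Q1 runs 4, rem=0, completes. Q0=[] Q1=[P2,P3] Q2=[]
t=23-28: P2@Q1 runs 5, rem=0, completes. Q0=[] Q1=[P3] Q2=[]
t=28-33: P3@Q1 runs 5, rem=0, completes. Q0=[] Q1=[] Q2=[]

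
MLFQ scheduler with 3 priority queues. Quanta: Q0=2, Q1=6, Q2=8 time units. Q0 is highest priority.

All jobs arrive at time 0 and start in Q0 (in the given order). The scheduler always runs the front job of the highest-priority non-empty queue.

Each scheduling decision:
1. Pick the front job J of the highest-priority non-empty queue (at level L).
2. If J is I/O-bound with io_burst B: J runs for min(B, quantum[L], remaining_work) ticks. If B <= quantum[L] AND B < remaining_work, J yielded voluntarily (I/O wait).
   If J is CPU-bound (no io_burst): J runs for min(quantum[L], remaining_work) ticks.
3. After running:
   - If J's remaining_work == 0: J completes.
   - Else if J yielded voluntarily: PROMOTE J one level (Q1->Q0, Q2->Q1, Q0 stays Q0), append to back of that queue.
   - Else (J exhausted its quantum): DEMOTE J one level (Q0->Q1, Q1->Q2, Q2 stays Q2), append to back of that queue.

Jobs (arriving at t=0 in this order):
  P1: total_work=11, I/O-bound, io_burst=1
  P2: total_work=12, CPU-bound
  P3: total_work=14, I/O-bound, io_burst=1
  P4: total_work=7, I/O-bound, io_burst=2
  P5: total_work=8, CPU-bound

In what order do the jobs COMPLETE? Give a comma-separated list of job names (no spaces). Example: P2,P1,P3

Answer: P4,P1,P3,P5,P2

Derivation:
t=0-1: P1@Q0 runs 1, rem=10, I/O yield, promote→Q0. Q0=[P2,P3,P4,P5,P1] Q1=[] Q2=[]
t=1-3: P2@Q0 runs 2, rem=10, quantum used, demote→Q1. Q0=[P3,P4,P5,P1] Q1=[P2] Q2=[]
t=3-4: P3@Q0 runs 1, rem=13, I/O yield, promote→Q0. Q0=[P4,P5,P1,P3] Q1=[P2] Q2=[]
t=4-6: P4@Q0 runs 2, rem=5, I/O yield, promote→Q0. Q0=[P5,P1,P3,P4] Q1=[P2] Q2=[]
t=6-8: P5@Q0 runs 2, rem=6, quantum used, demote→Q1. Q0=[P1,P3,P4] Q1=[P2,P5] Q2=[]
t=8-9: P1@Q0 runs 1, rem=9, I/O yield, promote→Q0. Q0=[P3,P4,P1] Q1=[P2,P5] Q2=[]
t=9-10: P3@Q0 runs 1, rem=12, I/O yield, promote→Q0. Q0=[P4,P1,P3] Q1=[P2,P5] Q2=[]
t=10-12: P4@Q0 runs 2, rem=3, I/O yield, promote→Q0. Q0=[P1,P3,P4] Q1=[P2,P5] Q2=[]
t=12-13: P1@Q0 runs 1, rem=8, I/O yield, promote→Q0. Q0=[P3,P4,P1] Q1=[P2,P5] Q2=[]
t=13-14: P3@Q0 runs 1, rem=11, I/O yield, promote→Q0. Q0=[P4,P1,P3] Q1=[P2,P5] Q2=[]
t=14-16: P4@Q0 runs 2, rem=1, I/O yield, promote→Q0. Q0=[P1,P3,P4] Q1=[P2,P5] Q2=[]
t=16-17: P1@Q0 runs 1, rem=7, I/O yield, promote→Q0. Q0=[P3,P4,P1] Q1=[P2,P5] Q2=[]
t=17-18: P3@Q0 runs 1, rem=10, I/O yield, promote→Q0. Q0=[P4,P1,P3] Q1=[P2,P5] Q2=[]
t=18-19: P4@Q0 runs 1, rem=0, completes. Q0=[P1,P3] Q1=[P2,P5] Q2=[]
t=19-20: P1@Q0 runs 1, rem=6, I/O yield, promote→Q0. Q0=[P3,P1] Q1=[P2,P5] Q2=[]
t=20-21: P3@Q0 runs 1, rem=9, I/O yield, promote→Q0. Q0=[P1,P3] Q1=[P2,P5] Q2=[]
t=21-22: P1@Q0 runs 1, rem=5, I/O yield, promote→Q0. Q0=[P3,P1] Q1=[P2,P5] Q2=[]
t=22-23: P3@Q0 runs 1, rem=8, I/O yield, promote→Q0. Q0=[P1,P3] Q1=[P2,P5] Q2=[]
t=23-24: P1@Q0 runs 1, rem=4, I/O yield, promote→Q0. Q0=[P3,P1] Q1=[P2,P5] Q2=[]
t=24-25: P3@Q0 runs 1, rem=7, I/O yield, promote→Q0. Q0=[P1,P3] Q1=[P2,P5] Q2=[]
t=25-26: P1@Q0 runs 1, rem=3, I/O yield, promote→Q0. Q0=[P3,P1] Q1=[P2,P5] Q2=[]
t=26-27: P3@Q0 runs 1, rem=6, I/O yield, promote→Q0. Q0=[P1,P3] Q1=[P2,P5] Q2=[]
t=27-28: P1@Q0 runs 1, rem=2, I/O yield, promote→Q0. Q0=[P3,P1] Q1=[P2,P5] Q2=[]
t=28-29: P3@Q0 runs 1, rem=5, I/O yield, promote→Q0. Q0=[P1,P3] Q1=[P2,P5] Q2=[]
t=29-30: P1@Q0 runs 1, rem=1, I/O yield, promote→Q0. Q0=[P3,P1] Q1=[P2,P5] Q2=[]
t=30-31: P3@Q0 runs 1, rem=4, I/O yield, promote→Q0. Q0=[P1,P3] Q1=[P2,P5] Q2=[]
t=31-32: P1@Q0 runs 1, rem=0, completes. Q0=[P3] Q1=[P2,P5] Q2=[]
t=32-33: P3@Q0 runs 1, rem=3, I/O yield, promote→Q0. Q0=[P3] Q1=[P2,P5] Q2=[]
t=33-34: P3@Q0 runs 1, rem=2, I/O yield, promote→Q0. Q0=[P3] Q1=[P2,P5] Q2=[]
t=34-35: P3@Q0 runs 1, rem=1, I/O yield, promote→Q0. Q0=[P3] Q1=[P2,P5] Q2=[]
t=35-36: P3@Q0 runs 1, rem=0, completes. Q0=[] Q1=[P2,P5] Q2=[]
t=36-42: P2@Q1 runs 6, rem=4, quantum used, demote→Q2. Q0=[] Q1=[P5] Q2=[P2]
t=42-48: P5@Q1 runs 6, rem=0, completes. Q0=[] Q1=[] Q2=[P2]
t=48-52: P2@Q2 runs 4, rem=0, completes. Q0=[] Q1=[] Q2=[]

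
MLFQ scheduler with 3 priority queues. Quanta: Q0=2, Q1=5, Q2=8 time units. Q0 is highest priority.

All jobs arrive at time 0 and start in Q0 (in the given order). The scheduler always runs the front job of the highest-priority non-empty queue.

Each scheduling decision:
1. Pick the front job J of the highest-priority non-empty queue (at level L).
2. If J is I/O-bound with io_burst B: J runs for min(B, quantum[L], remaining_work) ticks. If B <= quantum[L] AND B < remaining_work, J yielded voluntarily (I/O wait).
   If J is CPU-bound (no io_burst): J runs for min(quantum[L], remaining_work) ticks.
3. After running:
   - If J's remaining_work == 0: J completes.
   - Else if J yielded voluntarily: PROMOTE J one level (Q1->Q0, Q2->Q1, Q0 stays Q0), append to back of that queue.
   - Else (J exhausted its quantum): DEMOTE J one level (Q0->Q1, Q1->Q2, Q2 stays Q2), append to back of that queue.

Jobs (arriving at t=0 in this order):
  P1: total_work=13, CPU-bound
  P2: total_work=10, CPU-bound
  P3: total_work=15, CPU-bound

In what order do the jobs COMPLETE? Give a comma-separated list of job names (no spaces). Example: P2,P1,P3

t=0-2: P1@Q0 runs 2, rem=11, quantum used, demote→Q1. Q0=[P2,P3] Q1=[P1] Q2=[]
t=2-4: P2@Q0 runs 2, rem=8, quantum used, demote→Q1. Q0=[P3] Q1=[P1,P2] Q2=[]
t=4-6: P3@Q0 runs 2, rem=13, quantum used, demote→Q1. Q0=[] Q1=[P1,P2,P3] Q2=[]
t=6-11: P1@Q1 runs 5, rem=6, quantum used, demote→Q2. Q0=[] Q1=[P2,P3] Q2=[P1]
t=11-16: P2@Q1 runs 5, rem=3, quantum used, demote→Q2. Q0=[] Q1=[P3] Q2=[P1,P2]
t=16-21: P3@Q1 runs 5, rem=8, quantum used, demote→Q2. Q0=[] Q1=[] Q2=[P1,P2,P3]
t=21-27: P1@Q2 runs 6, rem=0, completes. Q0=[] Q1=[] Q2=[P2,P3]
t=27-30: P2@Q2 runs 3, rem=0, completes. Q0=[] Q1=[] Q2=[P3]
t=30-38: P3@Q2 runs 8, rem=0, completes. Q0=[] Q1=[] Q2=[]

Answer: P1,P2,P3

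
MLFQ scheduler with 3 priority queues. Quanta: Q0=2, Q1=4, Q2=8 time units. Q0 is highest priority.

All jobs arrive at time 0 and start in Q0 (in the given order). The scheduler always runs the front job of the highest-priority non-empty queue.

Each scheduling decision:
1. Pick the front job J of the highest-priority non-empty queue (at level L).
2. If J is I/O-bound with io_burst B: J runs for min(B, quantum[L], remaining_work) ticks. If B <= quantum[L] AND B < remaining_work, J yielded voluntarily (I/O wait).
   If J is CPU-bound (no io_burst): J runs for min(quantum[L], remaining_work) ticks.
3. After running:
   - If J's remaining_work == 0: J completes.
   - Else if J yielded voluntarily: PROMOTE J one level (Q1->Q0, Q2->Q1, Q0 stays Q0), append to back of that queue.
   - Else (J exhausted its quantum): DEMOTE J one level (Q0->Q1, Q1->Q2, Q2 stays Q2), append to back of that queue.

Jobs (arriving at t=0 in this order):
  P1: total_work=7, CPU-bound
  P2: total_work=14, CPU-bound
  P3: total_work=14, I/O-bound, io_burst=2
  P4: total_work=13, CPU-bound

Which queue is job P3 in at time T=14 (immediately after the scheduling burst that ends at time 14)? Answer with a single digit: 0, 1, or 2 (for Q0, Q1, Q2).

t=0-2: P1@Q0 runs 2, rem=5, quantum used, demote→Q1. Q0=[P2,P3,P4] Q1=[P1] Q2=[]
t=2-4: P2@Q0 runs 2, rem=12, quantum used, demote→Q1. Q0=[P3,P4] Q1=[P1,P2] Q2=[]
t=4-6: P3@Q0 runs 2, rem=12, I/O yield, promote→Q0. Q0=[P4,P3] Q1=[P1,P2] Q2=[]
t=6-8: P4@Q0 runs 2, rem=11, quantum used, demote→Q1. Q0=[P3] Q1=[P1,P2,P4] Q2=[]
t=8-10: P3@Q0 runs 2, rem=10, I/O yield, promote→Q0. Q0=[P3] Q1=[P1,P2,P4] Q2=[]
t=10-12: P3@Q0 runs 2, rem=8, I/O yield, promote→Q0. Q0=[P3] Q1=[P1,P2,P4] Q2=[]
t=12-14: P3@Q0 runs 2, rem=6, I/O yield, promote→Q0. Q0=[P3] Q1=[P1,P2,P4] Q2=[]
t=14-16: P3@Q0 runs 2, rem=4, I/O yield, promote→Q0. Q0=[P3] Q1=[P1,P2,P4] Q2=[]
t=16-18: P3@Q0 runs 2, rem=2, I/O yield, promote→Q0. Q0=[P3] Q1=[P1,P2,P4] Q2=[]
t=18-20: P3@Q0 runs 2, rem=0, completes. Q0=[] Q1=[P1,P2,P4] Q2=[]
t=20-24: P1@Q1 runs 4, rem=1, quantum used, demote→Q2. Q0=[] Q1=[P2,P4] Q2=[P1]
t=24-28: P2@Q1 runs 4, rem=8, quantum used, demote→Q2. Q0=[] Q1=[P4] Q2=[P1,P2]
t=28-32: P4@Q1 runs 4, rem=7, quantum used, demote→Q2. Q0=[] Q1=[] Q2=[P1,P2,P4]
t=32-33: P1@Q2 runs 1, rem=0, completes. Q0=[] Q1=[] Q2=[P2,P4]
t=33-41: P2@Q2 runs 8, rem=0, completes. Q0=[] Q1=[] Q2=[P4]
t=41-48: P4@Q2 runs 7, rem=0, completes. Q0=[] Q1=[] Q2=[]

Answer: 0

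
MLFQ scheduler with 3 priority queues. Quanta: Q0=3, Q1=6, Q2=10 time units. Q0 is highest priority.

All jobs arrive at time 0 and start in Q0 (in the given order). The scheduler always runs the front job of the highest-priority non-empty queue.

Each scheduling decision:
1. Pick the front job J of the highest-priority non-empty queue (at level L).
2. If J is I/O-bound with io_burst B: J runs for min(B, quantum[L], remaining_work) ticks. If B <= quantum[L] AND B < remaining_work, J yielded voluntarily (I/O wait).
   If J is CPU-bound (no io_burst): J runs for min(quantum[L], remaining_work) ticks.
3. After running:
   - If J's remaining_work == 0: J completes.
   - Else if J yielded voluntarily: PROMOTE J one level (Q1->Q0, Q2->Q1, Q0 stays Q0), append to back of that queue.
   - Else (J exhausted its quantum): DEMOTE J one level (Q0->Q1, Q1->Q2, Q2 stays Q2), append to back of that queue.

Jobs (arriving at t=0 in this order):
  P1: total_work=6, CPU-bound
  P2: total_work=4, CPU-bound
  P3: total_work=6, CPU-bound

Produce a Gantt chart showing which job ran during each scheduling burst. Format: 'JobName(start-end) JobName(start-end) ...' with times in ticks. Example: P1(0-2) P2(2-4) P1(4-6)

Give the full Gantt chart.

Answer: P1(0-3) P2(3-6) P3(6-9) P1(9-12) P2(12-13) P3(13-16)

Derivation:
t=0-3: P1@Q0 runs 3, rem=3, quantum used, demote→Q1. Q0=[P2,P3] Q1=[P1] Q2=[]
t=3-6: P2@Q0 runs 3, rem=1, quantum used, demote→Q1. Q0=[P3] Q1=[P1,P2] Q2=[]
t=6-9: P3@Q0 runs 3, rem=3, quantum used, demote→Q1. Q0=[] Q1=[P1,P2,P3] Q2=[]
t=9-12: P1@Q1 runs 3, rem=0, completes. Q0=[] Q1=[P2,P3] Q2=[]
t=12-13: P2@Q1 runs 1, rem=0, completes. Q0=[] Q1=[P3] Q2=[]
t=13-16: P3@Q1 runs 3, rem=0, completes. Q0=[] Q1=[] Q2=[]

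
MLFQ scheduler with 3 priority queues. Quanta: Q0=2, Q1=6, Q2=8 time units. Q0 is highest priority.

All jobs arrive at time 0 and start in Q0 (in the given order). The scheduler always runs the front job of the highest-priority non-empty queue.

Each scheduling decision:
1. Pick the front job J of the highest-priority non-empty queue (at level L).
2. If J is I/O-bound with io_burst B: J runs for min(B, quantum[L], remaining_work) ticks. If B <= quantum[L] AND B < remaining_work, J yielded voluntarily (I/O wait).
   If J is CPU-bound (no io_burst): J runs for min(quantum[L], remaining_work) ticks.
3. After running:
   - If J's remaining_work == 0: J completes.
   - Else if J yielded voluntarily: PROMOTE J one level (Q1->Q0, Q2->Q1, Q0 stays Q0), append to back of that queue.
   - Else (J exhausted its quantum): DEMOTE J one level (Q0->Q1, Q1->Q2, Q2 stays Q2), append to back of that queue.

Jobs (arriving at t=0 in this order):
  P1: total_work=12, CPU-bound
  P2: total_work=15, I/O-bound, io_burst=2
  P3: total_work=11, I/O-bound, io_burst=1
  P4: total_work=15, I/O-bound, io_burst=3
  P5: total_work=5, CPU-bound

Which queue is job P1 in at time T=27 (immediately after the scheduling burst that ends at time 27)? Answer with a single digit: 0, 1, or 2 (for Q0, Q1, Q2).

t=0-2: P1@Q0 runs 2, rem=10, quantum used, demote→Q1. Q0=[P2,P3,P4,P5] Q1=[P1] Q2=[]
t=2-4: P2@Q0 runs 2, rem=13, I/O yield, promote→Q0. Q0=[P3,P4,P5,P2] Q1=[P1] Q2=[]
t=4-5: P3@Q0 runs 1, rem=10, I/O yield, promote→Q0. Q0=[P4,P5,P2,P3] Q1=[P1] Q2=[]
t=5-7: P4@Q0 runs 2, rem=13, quantum used, demote→Q1. Q0=[P5,P2,P3] Q1=[P1,P4] Q2=[]
t=7-9: P5@Q0 runs 2, rem=3, quantum used, demote→Q1. Q0=[P2,P3] Q1=[P1,P4,P5] Q2=[]
t=9-11: P2@Q0 runs 2, rem=11, I/O yield, promote→Q0. Q0=[P3,P2] Q1=[P1,P4,P5] Q2=[]
t=11-12: P3@Q0 runs 1, rem=9, I/O yield, promote→Q0. Q0=[P2,P3] Q1=[P1,P4,P5] Q2=[]
t=12-14: P2@Q0 runs 2, rem=9, I/O yield, promote→Q0. Q0=[P3,P2] Q1=[P1,P4,P5] Q2=[]
t=14-15: P3@Q0 runs 1, rem=8, I/O yield, promote→Q0. Q0=[P2,P3] Q1=[P1,P4,P5] Q2=[]
t=15-17: P2@Q0 runs 2, rem=7, I/O yield, promote→Q0. Q0=[P3,P2] Q1=[P1,P4,P5] Q2=[]
t=17-18: P3@Q0 runs 1, rem=7, I/O yield, promote→Q0. Q0=[P2,P3] Q1=[P1,P4,P5] Q2=[]
t=18-20: P2@Q0 runs 2, rem=5, I/O yield, promote→Q0. Q0=[P3,P2] Q1=[P1,P4,P5] Q2=[]
t=20-21: P3@Q0 runs 1, rem=6, I/O yield, promote→Q0. Q0=[P2,P3] Q1=[P1,P4,P5] Q2=[]
t=21-23: P2@Q0 runs 2, rem=3, I/O yield, promote→Q0. Q0=[P3,P2] Q1=[P1,P4,P5] Q2=[]
t=23-24: P3@Q0 runs 1, rem=5, I/O yield, promote→Q0. Q0=[P2,P3] Q1=[P1,P4,P5] Q2=[]
t=24-26: P2@Q0 runs 2, rem=1, I/O yield, promote→Q0. Q0=[P3,P2] Q1=[P1,P4,P5] Q2=[]
t=26-27: P3@Q0 runs 1, rem=4, I/O yield, promote→Q0. Q0=[P2,P3] Q1=[P1,P4,P5] Q2=[]
t=27-28: P2@Q0 runs 1, rem=0, completes. Q0=[P3] Q1=[P1,P4,P5] Q2=[]
t=28-29: P3@Q0 runs 1, rem=3, I/O yield, promote→Q0. Q0=[P3] Q1=[P1,P4,P5] Q2=[]
t=29-30: P3@Q0 runs 1, rem=2, I/O yield, promote→Q0. Q0=[P3] Q1=[P1,P4,P5] Q2=[]
t=30-31: P3@Q0 runs 1, rem=1, I/O yield, promote→Q0. Q0=[P3] Q1=[P1,P4,P5] Q2=[]
t=31-32: P3@Q0 runs 1, rem=0, completes. Q0=[] Q1=[P1,P4,P5] Q2=[]
t=32-38: P1@Q1 runs 6, rem=4, quantum used, demote→Q2. Q0=[] Q1=[P4,P5] Q2=[P1]
t=38-41: P4@Q1 runs 3, rem=10, I/O yield, promote→Q0. Q0=[P4] Q1=[P5] Q2=[P1]
t=41-43: P4@Q0 runs 2, rem=8, quantum used, demote→Q1. Q0=[] Q1=[P5,P4] Q2=[P1]
t=43-46: P5@Q1 runs 3, rem=0, completes. Q0=[] Q1=[P4] Q2=[P1]
t=46-49: P4@Q1 runs 3, rem=5, I/O yield, promote→Q0. Q0=[P4] Q1=[] Q2=[P1]
t=49-51: P4@Q0 runs 2, rem=3, quantum used, demote→Q1. Q0=[] Q1=[P4] Q2=[P1]
t=51-54: P4@Q1 runs 3, rem=0, completes. Q0=[] Q1=[] Q2=[P1]
t=54-58: P1@Q2 runs 4, rem=0, completes. Q0=[] Q1=[] Q2=[]

Answer: 1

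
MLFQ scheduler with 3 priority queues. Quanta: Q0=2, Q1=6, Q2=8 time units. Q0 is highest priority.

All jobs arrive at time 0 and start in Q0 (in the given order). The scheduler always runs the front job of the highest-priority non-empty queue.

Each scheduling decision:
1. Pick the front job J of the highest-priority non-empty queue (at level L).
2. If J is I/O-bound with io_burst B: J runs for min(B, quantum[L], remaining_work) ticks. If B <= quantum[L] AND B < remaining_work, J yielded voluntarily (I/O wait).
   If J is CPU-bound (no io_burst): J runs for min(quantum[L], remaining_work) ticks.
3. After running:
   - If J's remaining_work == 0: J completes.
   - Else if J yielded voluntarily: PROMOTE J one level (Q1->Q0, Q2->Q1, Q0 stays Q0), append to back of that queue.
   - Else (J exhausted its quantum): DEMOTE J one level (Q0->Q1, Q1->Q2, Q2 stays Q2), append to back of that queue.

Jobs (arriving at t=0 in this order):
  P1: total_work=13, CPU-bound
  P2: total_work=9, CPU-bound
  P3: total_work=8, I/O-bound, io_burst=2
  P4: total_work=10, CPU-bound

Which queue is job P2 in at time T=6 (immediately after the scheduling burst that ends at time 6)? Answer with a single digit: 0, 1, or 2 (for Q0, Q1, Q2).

Answer: 1

Derivation:
t=0-2: P1@Q0 runs 2, rem=11, quantum used, demote→Q1. Q0=[P2,P3,P4] Q1=[P1] Q2=[]
t=2-4: P2@Q0 runs 2, rem=7, quantum used, demote→Q1. Q0=[P3,P4] Q1=[P1,P2] Q2=[]
t=4-6: P3@Q0 runs 2, rem=6, I/O yield, promote→Q0. Q0=[P4,P3] Q1=[P1,P2] Q2=[]
t=6-8: P4@Q0 runs 2, rem=8, quantum used, demote→Q1. Q0=[P3] Q1=[P1,P2,P4] Q2=[]
t=8-10: P3@Q0 runs 2, rem=4, I/O yield, promote→Q0. Q0=[P3] Q1=[P1,P2,P4] Q2=[]
t=10-12: P3@Q0 runs 2, rem=2, I/O yield, promote→Q0. Q0=[P3] Q1=[P1,P2,P4] Q2=[]
t=12-14: P3@Q0 runs 2, rem=0, completes. Q0=[] Q1=[P1,P2,P4] Q2=[]
t=14-20: P1@Q1 runs 6, rem=5, quantum used, demote→Q2. Q0=[] Q1=[P2,P4] Q2=[P1]
t=20-26: P2@Q1 runs 6, rem=1, quantum used, demote→Q2. Q0=[] Q1=[P4] Q2=[P1,P2]
t=26-32: P4@Q1 runs 6, rem=2, quantum used, demote→Q2. Q0=[] Q1=[] Q2=[P1,P2,P4]
t=32-37: P1@Q2 runs 5, rem=0, completes. Q0=[] Q1=[] Q2=[P2,P4]
t=37-38: P2@Q2 runs 1, rem=0, completes. Q0=[] Q1=[] Q2=[P4]
t=38-40: P4@Q2 runs 2, rem=0, completes. Q0=[] Q1=[] Q2=[]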